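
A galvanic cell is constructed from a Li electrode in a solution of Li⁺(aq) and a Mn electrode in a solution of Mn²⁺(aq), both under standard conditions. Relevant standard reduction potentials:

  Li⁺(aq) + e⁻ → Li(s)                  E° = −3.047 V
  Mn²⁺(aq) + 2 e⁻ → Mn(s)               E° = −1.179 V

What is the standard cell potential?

Of the two couples in this cell, the one with the more positive reduction potential is reduced at the cathode: here that is Mn²⁺/Mn (−1.179 V); Li⁺/Li (−3.047 V) is the anode.
E°cell = E°(cathode) − E°(anode) = −1.179 − (−3.047) = +1.868 V.

+1.868 V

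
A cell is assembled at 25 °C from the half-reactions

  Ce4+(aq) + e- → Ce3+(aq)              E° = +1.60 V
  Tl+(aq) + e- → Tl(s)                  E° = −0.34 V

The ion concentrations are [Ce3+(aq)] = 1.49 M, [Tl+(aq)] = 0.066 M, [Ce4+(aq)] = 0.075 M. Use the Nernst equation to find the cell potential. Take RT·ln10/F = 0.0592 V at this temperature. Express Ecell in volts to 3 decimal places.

Since E°(Ce⁴⁺/Ce³⁺) > E°(Tl⁺/Tl), Ce⁴⁺/Ce³⁺ serves as the cathode.
The standard potential is +1.60 − (−0.34) = +1.94 V and the balanced reaction transfers n = 1 electron.
For the overall reaction Ce4+(aq) + Tl(s) → Ce3+(aq) + Tl+(aq), Q = ([Ce3+(aq)]·[Tl+(aq)]) / [Ce4+(aq)] = 1.31, giving log Q = 0.118.
E = E° − (0.0592/n)·log Q = +1.94 − (0.0592/1)(0.118) = +1.933 V.

+1.933 V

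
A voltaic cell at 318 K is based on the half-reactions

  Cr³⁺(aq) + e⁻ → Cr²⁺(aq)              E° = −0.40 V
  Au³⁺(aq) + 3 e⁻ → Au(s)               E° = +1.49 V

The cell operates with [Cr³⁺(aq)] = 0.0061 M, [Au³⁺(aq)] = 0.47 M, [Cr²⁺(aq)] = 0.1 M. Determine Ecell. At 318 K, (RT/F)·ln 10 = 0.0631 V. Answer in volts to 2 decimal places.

+1.96 V

Au³⁺/Au is reduced (cathode, E° = +1.49 V) and Cr³⁺/Cr²⁺ is oxidized (anode).
E°cell = E°cat − E°an = +1.49 − (−0.40) = +1.89 V; n = 3.
Balancing gives Au³⁺(aq) + 3 Cr²⁺(aq) → Au(s) + 3 Cr³⁺(aq); hence Q = [Cr³⁺(aq)]^3 / ([Au³⁺(aq)]·[Cr²⁺(aq)]^3) = 0.000483 (log Q = −3.316).
By the Nernst equation, E = +1.89 − (0.0631/3)·(−3.316) = +1.96 V.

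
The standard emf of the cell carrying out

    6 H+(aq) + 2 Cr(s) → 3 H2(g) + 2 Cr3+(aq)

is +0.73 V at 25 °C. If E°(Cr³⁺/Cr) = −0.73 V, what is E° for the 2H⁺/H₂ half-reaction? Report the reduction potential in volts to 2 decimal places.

In the reaction as written the 2H⁺/H₂ couple is reduced (cathode) and Cr³⁺/Cr is oxidized (anode), so E°cell = E°(2H⁺/H₂) − E°(Cr³⁺/Cr).
E°(2H⁺/H₂) = E°cell + E°(anode) = +0.73 + (−0.73) = +0.00 V.

+0.00 V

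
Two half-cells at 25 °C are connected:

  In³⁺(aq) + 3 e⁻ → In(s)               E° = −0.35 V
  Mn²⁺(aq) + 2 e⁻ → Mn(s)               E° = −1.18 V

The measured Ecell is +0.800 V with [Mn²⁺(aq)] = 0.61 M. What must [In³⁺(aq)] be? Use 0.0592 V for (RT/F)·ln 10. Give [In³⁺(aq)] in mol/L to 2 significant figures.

0.014 M

With In³⁺/In at the cathode and Mn²⁺/Mn at the anode, E°cell = −0.35 − (−1.18) = +0.83 V (n = 6).
Rearranging E = E° − (0.0592/n)·log Q gives log Q = 6(+0.83 − (+0.800))/0.0592 = 3.041.
For 2 In³⁺(aq) + 3 Mn(s) → 2 In(s) + 3 Mn²⁺(aq), the reaction quotient is Q = [Mn²⁺(aq)]^3 / [In³⁺(aq)]^2.
Substituting the known concentrations and solving, log [In³⁺(aq)] = −1.843 and [In³⁺(aq)] = 0.014 M.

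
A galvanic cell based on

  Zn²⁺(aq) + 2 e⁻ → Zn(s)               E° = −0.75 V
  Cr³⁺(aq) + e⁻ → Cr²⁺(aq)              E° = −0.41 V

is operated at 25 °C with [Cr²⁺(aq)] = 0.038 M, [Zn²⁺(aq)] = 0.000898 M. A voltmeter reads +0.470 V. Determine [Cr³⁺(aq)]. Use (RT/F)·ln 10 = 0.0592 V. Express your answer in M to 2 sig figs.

0.18 M

With Cr³⁺/Cr²⁺ at the cathode and Zn²⁺/Zn at the anode, E°cell = −0.41 − (−0.75) = +0.34 V (n = 2).
Rearranging E = E° − (0.0592/n)·log Q gives log Q = 2(+0.34 − (+0.470))/0.0592 = −4.392.
The balanced reaction is 2 Cr³⁺(aq) + Zn(s) → 2 Cr²⁺(aq) + Zn²⁺(aq), so Q = ([Cr²⁺(aq)]^2·[Zn²⁺(aq)]) / [Cr³⁺(aq)]^2.
Solving for the unknown gives log [Cr³⁺(aq)] = −0.748, so [Cr³⁺(aq)] ≈ 0.18 M.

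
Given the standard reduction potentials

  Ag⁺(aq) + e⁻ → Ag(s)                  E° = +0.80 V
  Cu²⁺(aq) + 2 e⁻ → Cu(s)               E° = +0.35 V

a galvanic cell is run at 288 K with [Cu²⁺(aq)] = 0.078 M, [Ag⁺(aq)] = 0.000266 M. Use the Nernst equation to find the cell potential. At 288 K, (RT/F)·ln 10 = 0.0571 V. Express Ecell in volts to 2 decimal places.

+0.28 V

Ag⁺/Ag is reduced (cathode, E° = +0.80 V) and Cu²⁺/Cu is oxidized (anode).
The standard potential is +0.80 − (+0.35) = +0.45 V and the balanced reaction transfers n = 2 electrons.
For the overall reaction 2 Ag⁺(aq) + Cu(s) → 2 Ag(s) + Cu²⁺(aq), Q = [Cu²⁺(aq)] / [Ag⁺(aq)]^2 = 1.1×10^6, giving log Q = 6.042.
E = E° − (0.0571/n)·log Q = +0.45 − (0.0571/2)(6.042) = +0.28 V.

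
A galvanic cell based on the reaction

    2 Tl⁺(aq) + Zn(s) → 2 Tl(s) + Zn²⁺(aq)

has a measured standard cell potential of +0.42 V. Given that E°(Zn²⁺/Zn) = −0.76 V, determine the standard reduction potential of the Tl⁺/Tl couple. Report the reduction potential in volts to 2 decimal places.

−0.34 V

In the reaction as written the Tl⁺/Tl couple is reduced (cathode) and Zn²⁺/Zn is oxidized (anode), so E°cell = E°(Tl⁺/Tl) − E°(Zn²⁺/Zn).
E°(Tl⁺/Tl) = E°cell + E°(anode) = +0.42 + (−0.76) = −0.34 V.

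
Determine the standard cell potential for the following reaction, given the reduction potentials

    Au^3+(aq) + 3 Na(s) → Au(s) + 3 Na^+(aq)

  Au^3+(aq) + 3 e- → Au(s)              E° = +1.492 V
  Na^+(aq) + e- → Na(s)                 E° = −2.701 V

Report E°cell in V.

+4.193 V

In the reaction as written, Au^3+(aq) is reduced (cathode) and Na^+(aq) is produced by oxidation at the anode.
E°cell = E°(cathode) − E°(anode) = +1.492 − (−2.701) = +4.193 V.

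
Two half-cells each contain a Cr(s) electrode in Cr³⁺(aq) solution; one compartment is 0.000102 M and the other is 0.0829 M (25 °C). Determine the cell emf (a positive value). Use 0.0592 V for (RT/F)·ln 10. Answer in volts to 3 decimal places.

For a concentration cell E°cell = 0, since both electrodes use the same couple.
The compartment with the higher Cr³⁺(aq) concentration (0.0829 M) acts as the cathode; ions are reduced there and produced at the dilute (0.000102 M) anode.
With n = 3, Ecell = −(0.0592/3)·log([dilute]/[conc]) = −(0.0592/3)·log(0.000102/0.0829) = +0.057 V.

0.057 V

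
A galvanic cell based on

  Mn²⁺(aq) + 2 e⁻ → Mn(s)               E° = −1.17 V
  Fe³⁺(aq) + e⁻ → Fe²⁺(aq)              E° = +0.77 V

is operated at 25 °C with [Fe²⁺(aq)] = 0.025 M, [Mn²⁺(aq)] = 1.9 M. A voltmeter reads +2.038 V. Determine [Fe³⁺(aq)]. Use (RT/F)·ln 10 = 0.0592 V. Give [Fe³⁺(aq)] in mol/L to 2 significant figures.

Fe³⁺/Fe²⁺ is the cathode (higher E°); E°cell = +0.77 − (−1.17) = +1.94 V with n = 2.
Since E = E° − (0.0592/n)·log Q, log Q = n(E° − E)/0.0592 = −3.311.
The balanced reaction is 2 Fe³⁺(aq) + Mn(s) → 2 Fe²⁺(aq) + Mn²⁺(aq), so Q = ([Fe²⁺(aq)]^2·[Mn²⁺(aq)]) / [Fe³⁺(aq)]^2.
Substituting the known concentrations and solving, log [Fe³⁺(aq)] = 0.193 and [Fe³⁺(aq)] = 1.6 M.

1.6 M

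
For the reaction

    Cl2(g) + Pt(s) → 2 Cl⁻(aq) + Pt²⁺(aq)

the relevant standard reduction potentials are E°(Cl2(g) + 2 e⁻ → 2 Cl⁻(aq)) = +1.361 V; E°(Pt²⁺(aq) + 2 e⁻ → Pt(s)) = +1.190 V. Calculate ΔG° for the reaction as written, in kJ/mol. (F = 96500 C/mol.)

−33.0 kJ/mol

In the reaction as written Cl2(g) is reduced, so the Cl₂/Cl⁻ couple is the cathode and Pt²⁺/Pt is the anode.
E°cell = +1.361 − (+1.190) = +0.171 V; balancing electrons gives n = 2.
ΔG° = −nFE°cell = −(2)(96500)(+0.171) J/mol = −33.0 kJ/mol.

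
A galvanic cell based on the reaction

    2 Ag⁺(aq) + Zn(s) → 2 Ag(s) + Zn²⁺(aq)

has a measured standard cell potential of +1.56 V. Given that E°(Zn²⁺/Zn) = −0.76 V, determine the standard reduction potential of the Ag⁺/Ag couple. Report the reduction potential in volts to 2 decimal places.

In the reaction as written the Ag⁺/Ag couple is reduced (cathode) and Zn²⁺/Zn is oxidized (anode), so E°cell = E°(Ag⁺/Ag) − E°(Zn²⁺/Zn).
E°(Ag⁺/Ag) = E°cell + E°(anode) = +1.56 + (−0.76) = +0.80 V.

+0.80 V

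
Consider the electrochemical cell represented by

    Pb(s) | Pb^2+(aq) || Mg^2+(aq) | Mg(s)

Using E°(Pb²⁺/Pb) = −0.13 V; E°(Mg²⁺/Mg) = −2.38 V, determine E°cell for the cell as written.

−2.25 V

By convention the left-hand electrode in cell notation is the anode (oxidation) and the right-hand electrode is the cathode (reduction).
E°cell = E°(right) − E°(left) = −2.38 − (−0.13) = −2.25 V.
The negative sign shows that, as written, the cell would require an external voltage to drive the reaction.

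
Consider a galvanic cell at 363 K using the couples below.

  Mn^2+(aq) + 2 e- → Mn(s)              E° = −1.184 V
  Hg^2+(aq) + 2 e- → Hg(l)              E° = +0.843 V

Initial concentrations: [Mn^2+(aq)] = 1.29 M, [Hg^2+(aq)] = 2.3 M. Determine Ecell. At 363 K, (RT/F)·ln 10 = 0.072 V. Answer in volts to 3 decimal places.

+2.036 V

The Hg²⁺/Hg couple has the more positive E°, so it is the cathode; Mn²⁺/Mn is the anode.
E°cell = +0.843 − (−1.184) = +2.027 V, with n = 2 electrons transferred.
For the overall reaction Hg^2+(aq) + Mn(s) → Hg(l) + Mn^2+(aq), Q = [Mn^2+(aq)] / [Hg^2+(aq)] = 0.561, giving log Q = −0.251.
Applying E = E° − (RT ln10/nF)·log Q gives +2.027 − (0.072/2)(−0.251) = +2.036 V.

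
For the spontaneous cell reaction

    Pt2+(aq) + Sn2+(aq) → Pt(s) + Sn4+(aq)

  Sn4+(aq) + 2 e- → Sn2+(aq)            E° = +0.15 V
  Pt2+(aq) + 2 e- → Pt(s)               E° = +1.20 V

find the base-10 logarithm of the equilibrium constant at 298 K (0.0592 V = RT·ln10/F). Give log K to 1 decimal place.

log K = 35.5

The Pt²⁺/Pt couple is reduced (cathode); E°cell = +1.20 − (+0.15) = +1.05 V with n = 2.
At equilibrium E = 0, so log K = nE°cell / 0.0592 = (2)(+1.05) / 0.0592 = 35.5.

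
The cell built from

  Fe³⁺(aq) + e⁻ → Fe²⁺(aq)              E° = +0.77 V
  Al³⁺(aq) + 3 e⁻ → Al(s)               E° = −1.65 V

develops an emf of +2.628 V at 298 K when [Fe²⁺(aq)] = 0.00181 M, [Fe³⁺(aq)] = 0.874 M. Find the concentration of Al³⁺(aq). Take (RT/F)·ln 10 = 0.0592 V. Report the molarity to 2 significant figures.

0.0032 M

The Fe³⁺/Fe²⁺ couple has the larger reduction potential, so it is the cathode: E°cell = +0.77 − (−1.65) = +2.42 V and n = 3.
Rearranging E = E° − (0.0592/n)·log Q gives log Q = 3(+2.42 − (+2.628))/0.0592 = −10.541.
The balanced reaction is 3 Fe³⁺(aq) + Al(s) → 3 Fe²⁺(aq) + Al³⁺(aq), so Q = ([Fe²⁺(aq)]^3·[Al³⁺(aq)]) / [Fe³⁺(aq)]^3.
Solving for the unknown gives log [Al³⁺(aq)] = −2.490, so [Al³⁺(aq)] ≈ 0.0032 M.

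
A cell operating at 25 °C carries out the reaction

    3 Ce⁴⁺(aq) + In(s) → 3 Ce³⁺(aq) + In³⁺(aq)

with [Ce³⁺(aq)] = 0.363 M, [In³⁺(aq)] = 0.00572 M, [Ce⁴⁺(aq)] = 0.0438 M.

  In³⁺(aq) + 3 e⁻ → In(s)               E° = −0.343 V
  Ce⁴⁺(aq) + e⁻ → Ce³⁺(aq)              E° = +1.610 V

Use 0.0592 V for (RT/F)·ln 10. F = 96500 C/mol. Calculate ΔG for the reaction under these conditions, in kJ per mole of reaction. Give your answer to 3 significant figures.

−562 kJ/mol

The standard cell potential is +1.610 − (−0.343) = +1.953 V, with n = 3 electrons in the balanced equation.
The reaction quotient is ([Ce³⁺(aq)]^3·[In³⁺(aq)]) / [Ce⁴⁺(aq)]^3 = 3.26; by Nernst, E = +1.953 − (0.0592/3)(0.513) = +1.9429 V.
ΔG = −nFE = −(3)(96500)(+1.9429) J/mol = −562 kJ/mol.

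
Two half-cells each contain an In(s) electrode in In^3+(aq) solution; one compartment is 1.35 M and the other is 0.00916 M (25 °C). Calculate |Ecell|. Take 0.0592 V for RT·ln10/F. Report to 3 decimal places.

0.043 V

For a concentration cell E°cell = 0, since both electrodes use the same couple.
The compartment with the higher In^3+(aq) concentration (1.35 M) acts as the cathode; ions are reduced there and produced at the dilute (0.00916 M) anode.
With n = 3, Ecell = −(0.0592/3)·log([dilute]/[conc]) = −(0.0592/3)·log(0.00916/1.35) = +0.043 V.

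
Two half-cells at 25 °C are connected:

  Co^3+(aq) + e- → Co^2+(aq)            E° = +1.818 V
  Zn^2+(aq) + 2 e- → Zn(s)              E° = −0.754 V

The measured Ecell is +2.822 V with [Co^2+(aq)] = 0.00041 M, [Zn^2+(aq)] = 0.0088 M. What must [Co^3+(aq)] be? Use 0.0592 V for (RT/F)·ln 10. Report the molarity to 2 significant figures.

0.64 M

With Co³⁺/Co²⁺ at the cathode and Zn²⁺/Zn at the anode, E°cell = +1.818 − (−0.754) = +2.572 V (n = 2).
From the Nernst equation, log Q = n(E° − E)/0.0592 = 2·(+2.572 − (+2.822))/0.0592 = −8.446.
The balanced reaction is 2 Co^3+(aq) + Zn(s) → 2 Co^2+(aq) + Zn^2+(aq), so Q = ([Co^2+(aq)]^2·[Zn^2+(aq)]) / [Co^3+(aq)]^2.
Substituting the known concentrations and solving, log [Co^3+(aq)] = −0.192 and [Co^3+(aq)] = 0.64 M.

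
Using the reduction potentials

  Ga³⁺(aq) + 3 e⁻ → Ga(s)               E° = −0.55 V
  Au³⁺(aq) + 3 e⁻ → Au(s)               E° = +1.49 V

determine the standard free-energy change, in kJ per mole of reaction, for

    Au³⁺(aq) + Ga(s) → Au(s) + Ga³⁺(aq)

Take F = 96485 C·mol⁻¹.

In the reaction as written Au³⁺(aq) is reduced, so the Au³⁺/Au couple is the cathode and Ga³⁺/Ga is the anode.
E°cell = +1.49 − (−0.55) = +2.04 V; balancing electrons gives n = 3.
ΔG° = −nFE°cell = −(3)(96485)(+2.04) J/mol = −590 kJ/mol.

−590 kJ/mol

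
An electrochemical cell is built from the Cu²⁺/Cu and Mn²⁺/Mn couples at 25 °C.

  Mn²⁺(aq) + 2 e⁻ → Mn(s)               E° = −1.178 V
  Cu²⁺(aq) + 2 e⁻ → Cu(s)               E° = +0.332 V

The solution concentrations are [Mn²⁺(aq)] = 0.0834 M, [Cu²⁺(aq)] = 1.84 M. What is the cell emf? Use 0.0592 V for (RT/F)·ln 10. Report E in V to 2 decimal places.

+1.55 V

Since E°(Cu²⁺/Cu) > E°(Mn²⁺/Mn), Cu²⁺/Cu serves as the cathode.
E°cell = +0.332 − (−1.178) = +1.510 V, with n = 2 electrons transferred.
For the overall reaction Cu²⁺(aq) + Mn(s) → Cu(s) + Mn²⁺(aq), Q = [Mn²⁺(aq)] / [Cu²⁺(aq)] = 0.0453, giving log Q = −1.344.
By the Nernst equation, E = +1.510 − (0.0592/2)·(−1.344) = +1.55 V.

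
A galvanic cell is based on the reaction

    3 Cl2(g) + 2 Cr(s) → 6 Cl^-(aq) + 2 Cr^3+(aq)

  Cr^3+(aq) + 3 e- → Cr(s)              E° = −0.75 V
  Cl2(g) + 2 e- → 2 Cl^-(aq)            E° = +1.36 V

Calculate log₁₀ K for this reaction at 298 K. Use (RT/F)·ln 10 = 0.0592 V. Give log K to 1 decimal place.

The Cl₂/Cl⁻ couple is reduced (cathode); E°cell = +1.36 − (−0.75) = +2.11 V with n = 6.
At equilibrium E = 0, so log K = nE°cell / 0.0592 = (6)(+2.11) / 0.0592 = 213.9.

log K = 213.9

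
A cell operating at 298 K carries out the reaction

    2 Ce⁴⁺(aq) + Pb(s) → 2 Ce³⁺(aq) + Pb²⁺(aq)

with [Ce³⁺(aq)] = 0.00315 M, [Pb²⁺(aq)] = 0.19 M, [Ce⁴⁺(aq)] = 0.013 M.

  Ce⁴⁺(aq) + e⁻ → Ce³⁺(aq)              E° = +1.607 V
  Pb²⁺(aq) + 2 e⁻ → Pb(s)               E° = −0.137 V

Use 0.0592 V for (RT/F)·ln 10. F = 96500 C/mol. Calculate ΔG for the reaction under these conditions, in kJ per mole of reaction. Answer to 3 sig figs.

−348 kJ/mol

The standard cell potential is +1.607 − (−0.137) = +1.744 V, with n = 2 electrons in the balanced equation.
Q = ([Ce³⁺(aq)]^2·[Pb²⁺(aq)]) / [Ce⁴⁺(aq)]^2 = 0.0112, so log Q = −1.953 and E = +1.744 − (0.0592/2)(−1.953) = +1.8018 V.
Then ΔG = −nFE = −2 × 96500 × +1.8018 J/mol = −348 kJ/mol.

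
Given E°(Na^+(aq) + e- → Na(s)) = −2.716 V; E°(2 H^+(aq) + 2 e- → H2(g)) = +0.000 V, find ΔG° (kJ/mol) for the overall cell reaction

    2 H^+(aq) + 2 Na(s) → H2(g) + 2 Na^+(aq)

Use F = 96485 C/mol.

−524 kJ/mol

In the reaction as written H^+(aq) is reduced, so the 2H⁺/H₂ couple is the cathode and Na⁺/Na is the anode.
E°cell = +0.000 − (−2.716) = +2.716 V; balancing electrons gives n = 2.
ΔG° = −nFE°cell = −(2)(96485)(+2.716) J/mol = −524 kJ/mol.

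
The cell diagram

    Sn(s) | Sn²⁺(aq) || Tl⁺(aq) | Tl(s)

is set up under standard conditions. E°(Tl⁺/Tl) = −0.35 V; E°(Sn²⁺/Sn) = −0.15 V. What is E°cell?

−0.20 V

By convention the left-hand electrode in cell notation is the anode (oxidation) and the right-hand electrode is the cathode (reduction).
E°cell = E°(right) − E°(left) = −0.35 − (−0.15) = −0.20 V.
The negative sign shows that, as written, the cell would require an external voltage to drive the reaction.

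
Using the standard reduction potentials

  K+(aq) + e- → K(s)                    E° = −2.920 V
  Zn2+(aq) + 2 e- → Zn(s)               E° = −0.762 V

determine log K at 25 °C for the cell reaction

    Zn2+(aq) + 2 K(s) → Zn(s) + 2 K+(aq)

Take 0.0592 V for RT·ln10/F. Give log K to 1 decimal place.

The Zn²⁺/Zn couple is reduced (cathode); E°cell = −0.762 − (−2.920) = +2.158 V with n = 2.
At equilibrium E = 0, so log K = nE°cell / 0.0592 = (2)(+2.158) / 0.0592 = 72.9.

log K = 72.9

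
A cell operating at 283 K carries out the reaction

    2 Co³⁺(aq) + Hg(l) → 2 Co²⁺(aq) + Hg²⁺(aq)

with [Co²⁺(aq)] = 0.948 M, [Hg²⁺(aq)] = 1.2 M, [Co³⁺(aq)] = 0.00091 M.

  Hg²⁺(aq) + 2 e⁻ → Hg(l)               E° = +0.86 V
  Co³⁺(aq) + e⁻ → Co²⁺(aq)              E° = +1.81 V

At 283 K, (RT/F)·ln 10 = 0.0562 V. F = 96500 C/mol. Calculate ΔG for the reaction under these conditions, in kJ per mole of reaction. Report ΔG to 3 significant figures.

−150 kJ/mol

With Co³⁺/Co²⁺ reduced at the cathode, E°cell = +1.81 − (+0.86) = +0.95 V and n = 2.
Here Q = ([Co²⁺(aq)]^2·[Hg²⁺(aq)]) / [Co³⁺(aq)]^2 = 1.3×10^6 (log Q = 6.115), giving E = +0.95 − (0.0562/2)·(6.115) = +0.7782 V.
ΔG = −nFE = −(2)(96500)(+0.7782) J/mol = −150 kJ/mol.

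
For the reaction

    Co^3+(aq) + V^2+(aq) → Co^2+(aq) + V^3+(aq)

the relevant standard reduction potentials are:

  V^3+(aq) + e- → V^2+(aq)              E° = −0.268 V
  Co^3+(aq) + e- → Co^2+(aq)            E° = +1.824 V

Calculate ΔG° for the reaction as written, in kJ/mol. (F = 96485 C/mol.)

−202 kJ/mol

In the reaction as written Co^3+(aq) is reduced, so the Co³⁺/Co²⁺ couple is the cathode and V³⁺/V²⁺ is the anode.
E°cell = +1.824 − (−0.268) = +2.092 V; balancing electrons gives n = 1.
ΔG° = −nFE°cell = −(1)(96485)(+2.092) J/mol = −202 kJ/mol.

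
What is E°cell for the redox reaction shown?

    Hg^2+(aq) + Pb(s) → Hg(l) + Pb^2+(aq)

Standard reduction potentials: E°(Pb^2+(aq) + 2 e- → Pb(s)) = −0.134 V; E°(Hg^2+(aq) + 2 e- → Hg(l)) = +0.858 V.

Hg^2+(aq) gains electrons, so the Hg²⁺/Hg couple is the cathode; the Pb²⁺/Pb couple is the anode.
E°cell = E°(cathode) − E°(anode) = +0.858 − (−0.134) = +0.992 V.

+0.992 V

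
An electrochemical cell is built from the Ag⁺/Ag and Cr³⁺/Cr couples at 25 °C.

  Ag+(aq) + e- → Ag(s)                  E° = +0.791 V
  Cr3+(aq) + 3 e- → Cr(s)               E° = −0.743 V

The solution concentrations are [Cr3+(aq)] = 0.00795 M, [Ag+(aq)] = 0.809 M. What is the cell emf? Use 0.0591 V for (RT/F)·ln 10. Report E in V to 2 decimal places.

The Ag⁺/Ag couple has the more positive E°, so it is the cathode; Cr³⁺/Cr is the anode.
E°cell = E°cat − E°an = +0.791 − (−0.743) = +1.534 V; n = 3.
For the overall reaction 3 Ag+(aq) + Cr(s) → 3 Ag(s) + Cr3+(aq), Q = [Cr3+(aq)] / [Ag+(aq)]^3 = 0.015, giving log Q = −1.823.
By the Nernst equation, E = +1.534 − (0.0591/3)·(−1.823) = +1.57 V.

+1.57 V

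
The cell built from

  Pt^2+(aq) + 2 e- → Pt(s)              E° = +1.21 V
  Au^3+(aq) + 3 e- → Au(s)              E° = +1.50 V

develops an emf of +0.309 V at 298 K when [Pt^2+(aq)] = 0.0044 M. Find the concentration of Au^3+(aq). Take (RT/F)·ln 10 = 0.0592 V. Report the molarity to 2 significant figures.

0.0027 M

With Au³⁺/Au at the cathode and Pt²⁺/Pt at the anode, E°cell = +1.50 − (+1.21) = +0.29 V (n = 6).
Since E = E° − (0.0592/n)·log Q, log Q = n(E° − E)/0.0592 = −1.926.
Balancing electrons gives 2 Au^3+(aq) + 3 Pt(s) → 2 Au(s) + 3 Pt^2+(aq); thus Q = [Pt^2+(aq)]^3 / [Au^3+(aq)]^2.
Isolating [Au^3+(aq)] in Q = 10^{−1.926} yields log [Au^3+(aq)] = −2.572, i.e. 0.0027 M.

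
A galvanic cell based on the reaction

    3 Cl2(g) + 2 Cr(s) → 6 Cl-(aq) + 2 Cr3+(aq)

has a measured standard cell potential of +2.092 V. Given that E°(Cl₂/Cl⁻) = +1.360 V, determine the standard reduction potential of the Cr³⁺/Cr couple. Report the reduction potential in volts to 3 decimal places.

−0.732 V

In the reaction as written the Cl₂/Cl⁻ couple is reduced (cathode) and Cr³⁺/Cr is oxidized (anode), so E°cell = E°(Cl₂/Cl⁻) − E°(Cr³⁺/Cr).
E°(Cr³⁺/Cr) = E°(cathode) − E°cell = +1.360 − (+2.092) = −0.732 V.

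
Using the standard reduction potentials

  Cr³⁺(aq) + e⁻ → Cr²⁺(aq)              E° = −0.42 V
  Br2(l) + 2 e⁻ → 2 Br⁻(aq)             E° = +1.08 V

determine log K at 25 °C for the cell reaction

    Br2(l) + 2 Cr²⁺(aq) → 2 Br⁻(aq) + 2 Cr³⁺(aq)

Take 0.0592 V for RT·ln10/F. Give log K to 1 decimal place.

log K = 50.7

The Br₂/Br⁻ couple is reduced (cathode); E°cell = +1.08 − (−0.42) = +1.50 V with n = 2.
At equilibrium E = 0, so log K = nE°cell / 0.0592 = (2)(+1.50) / 0.0592 = 50.7.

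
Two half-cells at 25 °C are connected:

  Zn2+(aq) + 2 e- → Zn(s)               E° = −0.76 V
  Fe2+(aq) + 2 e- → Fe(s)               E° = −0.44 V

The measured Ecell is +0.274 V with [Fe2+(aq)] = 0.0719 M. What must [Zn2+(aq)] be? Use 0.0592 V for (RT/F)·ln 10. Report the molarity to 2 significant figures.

2.6 M

With Fe²⁺/Fe at the cathode and Zn²⁺/Zn at the anode, E°cell = −0.44 − (−0.76) = +0.32 V (n = 2).
From the Nernst equation, log Q = n(E° − E)/0.0592 = 2·(+0.32 − (+0.274))/0.0592 = 1.554.
Balancing electrons gives Fe2+(aq) + Zn(s) → Fe(s) + Zn2+(aq); thus Q = [Zn2+(aq)] / [Fe2+(aq)].
Solving for the unknown gives log [Zn2+(aq)] = 0.411, so [Zn2+(aq)] ≈ 2.6 M.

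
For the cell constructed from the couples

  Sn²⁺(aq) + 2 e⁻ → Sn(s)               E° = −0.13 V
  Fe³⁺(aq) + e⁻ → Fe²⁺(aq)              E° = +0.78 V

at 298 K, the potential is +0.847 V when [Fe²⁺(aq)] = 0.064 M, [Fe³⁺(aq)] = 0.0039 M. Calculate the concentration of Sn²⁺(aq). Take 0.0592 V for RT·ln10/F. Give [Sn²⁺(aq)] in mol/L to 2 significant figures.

With Fe³⁺/Fe²⁺ at the cathode and Sn²⁺/Sn at the anode, E°cell = +0.78 − (−0.13) = +0.91 V (n = 2).
Rearranging E = E° − (0.0592/n)·log Q gives log Q = 2(+0.91 − (+0.847))/0.0592 = 2.128.
For 2 Fe³⁺(aq) + Sn(s) → 2 Fe²⁺(aq) + Sn²⁺(aq), the reaction quotient is Q = ([Fe²⁺(aq)]^2·[Sn²⁺(aq)]) / [Fe³⁺(aq)]^2.
Substituting the known concentrations and solving, log [Sn²⁺(aq)] = −0.302 and [Sn²⁺(aq)] = 0.50 M.

0.50 M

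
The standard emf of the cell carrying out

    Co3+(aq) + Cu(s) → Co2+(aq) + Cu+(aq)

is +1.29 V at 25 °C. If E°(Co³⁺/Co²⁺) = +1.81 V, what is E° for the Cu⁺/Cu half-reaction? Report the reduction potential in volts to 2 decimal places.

+0.52 V

In the reaction as written the Co³⁺/Co²⁺ couple is reduced (cathode) and Cu⁺/Cu is oxidized (anode), so E°cell = E°(Co³⁺/Co²⁺) − E°(Cu⁺/Cu).
E°(Cu⁺/Cu) = E°(cathode) − E°cell = +1.81 − (+1.29) = +0.52 V.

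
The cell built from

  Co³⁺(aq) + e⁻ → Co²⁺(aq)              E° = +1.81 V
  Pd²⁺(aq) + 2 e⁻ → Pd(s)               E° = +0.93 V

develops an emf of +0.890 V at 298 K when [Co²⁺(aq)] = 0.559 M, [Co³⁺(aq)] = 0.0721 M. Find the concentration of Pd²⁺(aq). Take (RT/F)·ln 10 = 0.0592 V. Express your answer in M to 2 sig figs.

0.0076 M

With Co³⁺/Co²⁺ at the cathode and Pd²⁺/Pd at the anode, E°cell = +1.81 − (+0.93) = +0.88 V (n = 2).
From the Nernst equation, log Q = n(E° − E)/0.0592 = 2·(+0.88 − (+0.890))/0.0592 = −0.338.
The balanced reaction is 2 Co³⁺(aq) + Pd(s) → 2 Co²⁺(aq) + Pd²⁺(aq), so Q = ([Co²⁺(aq)]^2·[Pd²⁺(aq)]) / [Co³⁺(aq)]^2.
Substituting the known concentrations and solving, log [Pd²⁺(aq)] = −2.117 and [Pd²⁺(aq)] = 0.0076 M.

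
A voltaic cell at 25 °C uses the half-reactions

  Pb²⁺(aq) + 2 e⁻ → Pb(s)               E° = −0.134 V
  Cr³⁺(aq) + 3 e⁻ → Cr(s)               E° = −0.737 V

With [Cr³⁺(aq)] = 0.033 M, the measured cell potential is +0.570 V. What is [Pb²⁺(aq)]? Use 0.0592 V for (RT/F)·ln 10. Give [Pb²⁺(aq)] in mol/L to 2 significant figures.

0.0079 M

With Pb²⁺/Pb at the cathode and Cr³⁺/Cr at the anode, E°cell = −0.134 − (−0.737) = +0.603 V (n = 6).
Rearranging E = E° − (0.0592/n)·log Q gives log Q = 6(+0.603 − (+0.570))/0.0592 = 3.345.
For 3 Pb²⁺(aq) + 2 Cr(s) → 3 Pb(s) + 2 Cr³⁺(aq), the reaction quotient is Q = [Cr³⁺(aq)]^2 / [Pb²⁺(aq)]^3.
Substituting the known concentrations and solving, log [Pb²⁺(aq)] = −2.103 and [Pb²⁺(aq)] = 0.0079 M.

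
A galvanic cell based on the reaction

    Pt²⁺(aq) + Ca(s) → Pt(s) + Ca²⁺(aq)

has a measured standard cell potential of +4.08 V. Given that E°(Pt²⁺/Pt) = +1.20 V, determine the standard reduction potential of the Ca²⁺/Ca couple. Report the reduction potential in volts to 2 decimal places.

In the reaction as written the Pt²⁺/Pt couple is reduced (cathode) and Ca²⁺/Ca is oxidized (anode), so E°cell = E°(Pt²⁺/Pt) − E°(Ca²⁺/Ca).
E°(Ca²⁺/Ca) = E°(cathode) − E°cell = +1.20 − (+4.08) = −2.88 V.

−2.88 V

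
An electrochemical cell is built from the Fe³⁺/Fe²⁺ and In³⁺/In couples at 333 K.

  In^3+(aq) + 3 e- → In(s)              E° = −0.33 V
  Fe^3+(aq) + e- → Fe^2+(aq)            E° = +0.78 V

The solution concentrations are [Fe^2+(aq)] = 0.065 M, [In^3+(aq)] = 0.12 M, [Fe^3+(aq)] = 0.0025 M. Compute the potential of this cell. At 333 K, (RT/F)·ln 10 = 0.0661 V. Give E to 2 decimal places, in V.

The Fe³⁺/Fe²⁺ couple has the more positive E°, so it is the cathode; In³⁺/In is the anode.
E°cell = +0.78 − (−0.33) = +1.11 V, with n = 3 electrons transferred.
Balancing gives 3 Fe^3+(aq) + In(s) → 3 Fe^2+(aq) + In^3+(aq); hence Q = ([Fe^2+(aq)]^3·[In^3+(aq)]) / [Fe^3+(aq)]^3 = 2.11×10^3 (log Q = 3.324).
Applying E = E° − (RT ln10/nF)·log Q gives +1.11 − (0.0661/3)(3.324) = +1.04 V.

+1.04 V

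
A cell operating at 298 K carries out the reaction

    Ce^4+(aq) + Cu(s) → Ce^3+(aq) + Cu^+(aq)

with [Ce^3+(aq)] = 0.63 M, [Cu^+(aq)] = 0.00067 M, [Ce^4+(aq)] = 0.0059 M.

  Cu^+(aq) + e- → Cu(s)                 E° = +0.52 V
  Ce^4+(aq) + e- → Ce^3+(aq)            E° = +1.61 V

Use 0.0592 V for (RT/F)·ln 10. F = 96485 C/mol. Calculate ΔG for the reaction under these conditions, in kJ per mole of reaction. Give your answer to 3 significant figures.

With Ce⁴⁺/Ce³⁺ reduced at the cathode, E°cell = +1.61 − (+0.52) = +1.09 V and n = 1.
Q = ([Ce^3+(aq)]·[Cu^+(aq)]) / [Ce^4+(aq)] = 0.0715, so log Q = −1.145 and E = +1.09 − (0.0592/1)(−1.145) = +1.1578 V.
Then ΔG = −nFE = −1 × 96485 × +1.1578 J/mol = −112 kJ/mol.

−112 kJ/mol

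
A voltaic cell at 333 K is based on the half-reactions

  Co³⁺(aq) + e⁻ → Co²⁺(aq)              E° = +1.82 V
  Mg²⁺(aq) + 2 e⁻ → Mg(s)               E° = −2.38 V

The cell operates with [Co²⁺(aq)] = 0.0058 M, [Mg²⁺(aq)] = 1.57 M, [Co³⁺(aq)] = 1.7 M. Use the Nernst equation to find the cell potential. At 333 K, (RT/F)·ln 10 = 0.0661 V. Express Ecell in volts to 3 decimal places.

+4.357 V

The Co³⁺/Co²⁺ couple has the more positive E°, so it is the cathode; Mg²⁺/Mg is the anode.
E°cell = +1.82 − (−2.38) = +4.20 V, with n = 2 electrons transferred.
Balancing gives 2 Co³⁺(aq) + Mg(s) → 2 Co²⁺(aq) + Mg²⁺(aq); hence Q = ([Co²⁺(aq)]^2·[Mg²⁺(aq)]) / [Co³⁺(aq)]^2 = 1.83×10^−5 (log Q = −4.738).
E = E° − (0.0661/n)·log Q = +4.20 − (0.0661/2)(−4.738) = +4.357 V.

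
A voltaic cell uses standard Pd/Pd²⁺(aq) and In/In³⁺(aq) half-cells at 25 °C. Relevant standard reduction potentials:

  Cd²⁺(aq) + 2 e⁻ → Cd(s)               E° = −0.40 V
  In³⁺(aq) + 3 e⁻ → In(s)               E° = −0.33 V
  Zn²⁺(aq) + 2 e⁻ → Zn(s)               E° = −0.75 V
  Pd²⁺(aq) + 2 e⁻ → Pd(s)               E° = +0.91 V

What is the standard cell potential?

+1.24 V

The Pd²⁺/Pd couple has the higher E°, so Pd ion is reduced (cathode) and In is oxidized (anode).
E°cell = E°(cathode) − E°(anode) = +0.91 − (−0.33) = +1.24 V.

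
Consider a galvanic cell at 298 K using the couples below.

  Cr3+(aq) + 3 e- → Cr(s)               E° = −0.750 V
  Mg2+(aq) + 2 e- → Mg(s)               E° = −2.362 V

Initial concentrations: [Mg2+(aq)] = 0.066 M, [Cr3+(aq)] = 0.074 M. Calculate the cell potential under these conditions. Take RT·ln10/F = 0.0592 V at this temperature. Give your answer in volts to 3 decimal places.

The Cr³⁺/Cr couple has the more positive E°, so it is the cathode; Mg²⁺/Mg is the anode.
E°cell = E°cat − E°an = −0.750 − (−2.362) = +1.612 V; n = 6.
For the overall reaction 2 Cr3+(aq) + 3 Mg(s) → 2 Cr(s) + 3 Mg2+(aq), Q = [Mg2+(aq)]^3 / [Cr3+(aq)]^2 = 0.0525, giving log Q = −1.280.
By the Nernst equation, E = +1.612 − (0.0592/6)·(−1.280) = +1.625 V.

+1.625 V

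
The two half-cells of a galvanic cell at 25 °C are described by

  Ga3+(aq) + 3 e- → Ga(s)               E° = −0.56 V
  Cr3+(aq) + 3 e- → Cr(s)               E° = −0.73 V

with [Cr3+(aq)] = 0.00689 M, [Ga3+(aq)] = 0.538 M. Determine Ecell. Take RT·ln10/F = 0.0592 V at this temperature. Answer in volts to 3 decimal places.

The Ga³⁺/Ga couple has the more positive E°, so it is the cathode; Cr³⁺/Cr is the anode.
The standard potential is −0.56 − (−0.73) = +0.17 V and the balanced reaction transfers n = 3 electrons.
Balancing gives Ga3+(aq) + Cr(s) → Ga(s) + Cr3+(aq); hence Q = [Cr3+(aq)] / [Ga3+(aq)] = 0.0128 (log Q = −1.893).
Applying E = E° − (RT ln10/nF)·log Q gives +0.17 − (0.0592/3)(−1.893) = +0.207 V.

+0.207 V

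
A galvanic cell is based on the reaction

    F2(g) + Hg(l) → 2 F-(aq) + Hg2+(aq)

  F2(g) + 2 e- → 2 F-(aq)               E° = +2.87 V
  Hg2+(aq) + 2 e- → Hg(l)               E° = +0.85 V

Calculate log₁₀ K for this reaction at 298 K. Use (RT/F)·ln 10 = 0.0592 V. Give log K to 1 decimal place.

log K = 68.2

The F₂/F⁻ couple is reduced (cathode); E°cell = +2.87 − (+0.85) = +2.02 V with n = 2.
At equilibrium E = 0, so log K = nE°cell / 0.0592 = (2)(+2.02) / 0.0592 = 68.2.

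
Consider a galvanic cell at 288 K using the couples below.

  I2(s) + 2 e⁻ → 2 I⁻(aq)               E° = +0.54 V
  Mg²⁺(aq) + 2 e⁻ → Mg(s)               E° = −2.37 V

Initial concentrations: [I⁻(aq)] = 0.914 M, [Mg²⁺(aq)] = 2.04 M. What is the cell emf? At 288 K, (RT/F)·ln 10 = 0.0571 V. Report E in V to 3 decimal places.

I₂/I⁻ is reduced (cathode, E° = +0.54 V) and Mg²⁺/Mg is oxidized (anode).
The standard potential is +0.54 − (−2.37) = +2.91 V and the balanced reaction transfers n = 2 electrons.
The balanced reaction is I2(s) + Mg(s) → 2 I⁻(aq) + Mg²⁺(aq), so Q = [I⁻(aq)]^2·[Mg²⁺(aq)] = 1.7 and log Q = 0.232.
By the Nernst equation, E = +2.91 − (0.0571/2)·(0.232) = +2.903 V.

+2.903 V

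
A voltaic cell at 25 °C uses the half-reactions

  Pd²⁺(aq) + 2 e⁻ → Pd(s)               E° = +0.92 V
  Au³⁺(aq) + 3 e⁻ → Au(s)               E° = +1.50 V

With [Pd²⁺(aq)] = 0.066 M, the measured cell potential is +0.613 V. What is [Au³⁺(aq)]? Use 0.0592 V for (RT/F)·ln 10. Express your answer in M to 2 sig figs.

Au³⁺/Au is the cathode (higher E°); E°cell = +1.50 − (+0.92) = +0.58 V with n = 6.
Since E = E° − (0.0592/n)·log Q, log Q = n(E° − E)/0.0592 = −3.345.
Balancing electrons gives 2 Au³⁺(aq) + 3 Pd(s) → 2 Au(s) + 3 Pd²⁺(aq); thus Q = [Pd²⁺(aq)]^3 / [Au³⁺(aq)]^2.
Isolating [Au³⁺(aq)] in Q = 10^{−3.345} yields log [Au³⁺(aq)] = −0.098, i.e. 0.80 M.

0.80 M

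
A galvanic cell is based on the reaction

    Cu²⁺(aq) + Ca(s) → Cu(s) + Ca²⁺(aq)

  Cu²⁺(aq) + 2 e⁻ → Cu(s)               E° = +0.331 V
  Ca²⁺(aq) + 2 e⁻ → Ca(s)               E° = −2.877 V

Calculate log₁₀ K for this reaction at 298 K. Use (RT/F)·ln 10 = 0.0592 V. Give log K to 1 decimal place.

The Cu²⁺/Cu couple is reduced (cathode); E°cell = +0.331 − (−2.877) = +3.208 V with n = 2.
At equilibrium E = 0, so log K = nE°cell / 0.0592 = (2)(+3.208) / 0.0592 = 108.4.

log K = 108.4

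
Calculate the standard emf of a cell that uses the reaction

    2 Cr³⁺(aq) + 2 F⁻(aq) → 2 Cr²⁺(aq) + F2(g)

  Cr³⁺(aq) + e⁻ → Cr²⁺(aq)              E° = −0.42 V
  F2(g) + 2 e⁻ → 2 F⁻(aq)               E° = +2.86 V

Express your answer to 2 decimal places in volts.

−3.28 V

Cr³⁺(aq) gains electrons, so the Cr³⁺/Cr²⁺ couple is the cathode; the F₂/F⁻ couple is the anode.
E°cell = E°(cathode) − E°(anode) = −0.42 − (+2.86) = −3.28 V.
The negative E°cell means the reaction is non-spontaneous in the direction written.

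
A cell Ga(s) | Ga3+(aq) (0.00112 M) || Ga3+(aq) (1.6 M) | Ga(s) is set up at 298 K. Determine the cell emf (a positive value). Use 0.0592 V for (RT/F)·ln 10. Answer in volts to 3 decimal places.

For a concentration cell E°cell = 0, since both electrodes use the same couple.
The compartment with the higher Ga3+(aq) concentration (1.6 M) acts as the cathode; ions are reduced there and produced at the dilute (0.00112 M) anode.
With n = 3, Ecell = −(0.0592/3)·log([dilute]/[conc]) = −(0.0592/3)·log(0.00112/1.6) = +0.062 V.

0.062 V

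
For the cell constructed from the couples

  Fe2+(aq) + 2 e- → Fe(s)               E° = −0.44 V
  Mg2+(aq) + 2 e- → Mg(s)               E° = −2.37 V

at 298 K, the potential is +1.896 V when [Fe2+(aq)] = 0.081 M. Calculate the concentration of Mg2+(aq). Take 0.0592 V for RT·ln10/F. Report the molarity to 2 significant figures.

1.1 M

The Fe²⁺/Fe couple has the larger reduction potential, so it is the cathode: E°cell = −0.44 − (−2.37) = +1.93 V and n = 2.
Since E = E° − (0.0592/n)·log Q, log Q = n(E° − E)/0.0592 = 1.149.
Balancing electrons gives Fe2+(aq) + Mg(s) → Fe(s) + Mg2+(aq); thus Q = [Mg2+(aq)] / [Fe2+(aq)].
Isolating [Mg2+(aq)] in Q = 10^{1.149} yields log [Mg2+(aq)] = 0.057, i.e. 1.1 M.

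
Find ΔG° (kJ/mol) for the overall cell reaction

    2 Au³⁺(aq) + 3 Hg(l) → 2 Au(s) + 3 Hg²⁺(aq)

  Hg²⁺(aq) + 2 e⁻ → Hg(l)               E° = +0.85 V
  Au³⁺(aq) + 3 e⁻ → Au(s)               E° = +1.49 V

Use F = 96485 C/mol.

In the reaction as written Au³⁺(aq) is reduced, so the Au³⁺/Au couple is the cathode and Hg²⁺/Hg is the anode.
E°cell = +1.49 − (+0.85) = +0.64 V; balancing electrons gives n = 6.
ΔG° = −nFE°cell = −(6)(96485)(+0.64) J/mol = −371 kJ/mol.

−371 kJ/mol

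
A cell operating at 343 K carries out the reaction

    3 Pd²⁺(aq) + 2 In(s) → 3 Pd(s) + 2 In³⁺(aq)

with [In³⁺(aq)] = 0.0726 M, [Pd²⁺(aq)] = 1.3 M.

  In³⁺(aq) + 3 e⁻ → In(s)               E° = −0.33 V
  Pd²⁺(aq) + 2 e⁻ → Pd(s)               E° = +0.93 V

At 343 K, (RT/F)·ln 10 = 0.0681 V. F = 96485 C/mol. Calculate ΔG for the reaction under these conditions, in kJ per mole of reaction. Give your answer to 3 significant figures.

−747 kJ/mol

E°cell = +0.93 − (−0.33) = +1.26 V; the balanced reaction transfers n = 6 electrons.
The reaction quotient is [In³⁺(aq)]^2 / [Pd²⁺(aq)]^3 = 0.0024; by Nernst, E = +1.26 − (0.0681/6)(−2.620) = +1.2897 V.
Finally ΔG = −nFE = −(6)(96485 C/mol)(+1.2897 V) = −747 kJ/mol.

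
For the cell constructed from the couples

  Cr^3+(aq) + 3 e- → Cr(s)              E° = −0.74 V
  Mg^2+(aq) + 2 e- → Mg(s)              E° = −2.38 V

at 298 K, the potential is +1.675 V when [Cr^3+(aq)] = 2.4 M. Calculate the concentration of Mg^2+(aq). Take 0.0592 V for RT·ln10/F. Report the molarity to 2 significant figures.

Cr³⁺/Cr is the cathode (higher E°); E°cell = −0.74 − (−2.38) = +1.64 V with n = 6.
Rearranging E = E° − (0.0592/n)·log Q gives log Q = 6(+1.64 − (+1.675))/0.0592 = −3.547.
The balanced reaction is 2 Cr^3+(aq) + 3 Mg(s) → 2 Cr(s) + 3 Mg^2+(aq), so Q = [Mg^2+(aq)]^3 / [Cr^3+(aq)]^2.
Substituting the known concentrations and solving, log [Mg^2+(aq)] = −0.929 and [Mg^2+(aq)] = 0.12 M.

0.12 M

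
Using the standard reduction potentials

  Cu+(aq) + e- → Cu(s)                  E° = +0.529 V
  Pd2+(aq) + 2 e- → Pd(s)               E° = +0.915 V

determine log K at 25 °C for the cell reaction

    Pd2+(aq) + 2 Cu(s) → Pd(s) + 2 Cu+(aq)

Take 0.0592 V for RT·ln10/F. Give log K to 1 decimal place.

The Pd²⁺/Pd couple is reduced (cathode); E°cell = +0.915 − (+0.529) = +0.386 V with n = 2.
At equilibrium E = 0, so log K = nE°cell / 0.0592 = (2)(+0.386) / 0.0592 = 13.0.

log K = 13.0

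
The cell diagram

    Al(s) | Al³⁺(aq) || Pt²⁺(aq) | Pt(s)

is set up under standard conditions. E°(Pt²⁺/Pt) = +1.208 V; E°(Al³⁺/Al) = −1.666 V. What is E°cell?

+2.874 V

By convention the left-hand electrode in cell notation is the anode (oxidation) and the right-hand electrode is the cathode (reduction).
E°cell = E°(right) − E°(left) = +1.208 − (−1.666) = +2.874 V.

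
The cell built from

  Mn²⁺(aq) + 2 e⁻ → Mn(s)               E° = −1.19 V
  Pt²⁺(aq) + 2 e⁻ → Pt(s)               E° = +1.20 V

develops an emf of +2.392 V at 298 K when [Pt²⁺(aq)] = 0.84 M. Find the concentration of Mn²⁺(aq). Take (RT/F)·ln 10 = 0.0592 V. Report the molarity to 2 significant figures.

0.72 M

Pt²⁺/Pt is the cathode (higher E°); E°cell = +1.20 − (−1.19) = +2.39 V with n = 2.
From the Nernst equation, log Q = n(E° − E)/0.0592 = 2·(+2.39 − (+2.392))/0.0592 = −0.068.
Balancing electrons gives Pt²⁺(aq) + Mn(s) → Pt(s) + Mn²⁺(aq); thus Q = [Mn²⁺(aq)] / [Pt²⁺(aq)].
Substituting the known concentrations and solving, log [Mn²⁺(aq)] = −0.144 and [Mn²⁺(aq)] = 0.72 M.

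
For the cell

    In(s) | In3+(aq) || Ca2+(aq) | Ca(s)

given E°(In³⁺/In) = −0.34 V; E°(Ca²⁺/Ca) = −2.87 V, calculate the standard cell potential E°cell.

−2.53 V

By convention the left-hand electrode in cell notation is the anode (oxidation) and the right-hand electrode is the cathode (reduction).
E°cell = E°(right) − E°(left) = −2.87 − (−0.34) = −2.53 V.
The negative sign shows that, as written, the cell would require an external voltage to drive the reaction.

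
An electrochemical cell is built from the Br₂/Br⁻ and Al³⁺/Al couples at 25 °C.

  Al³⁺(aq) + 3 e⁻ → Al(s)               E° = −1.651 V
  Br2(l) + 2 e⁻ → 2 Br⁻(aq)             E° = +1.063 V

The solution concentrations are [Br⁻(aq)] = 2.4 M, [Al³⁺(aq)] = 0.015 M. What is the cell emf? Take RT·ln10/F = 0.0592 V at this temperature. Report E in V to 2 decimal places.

+2.73 V

The Br₂/Br⁻ couple has the more positive E°, so it is the cathode; Al³⁺/Al is the anode.
E°cell = E°cat − E°an = +1.063 − (−1.651) = +2.714 V; n = 6.
The balanced reaction is 3 Br2(l) + 2 Al(s) → 6 Br⁻(aq) + 2 Al³⁺(aq), so Q = [Br⁻(aq)]^6·[Al³⁺(aq)]^2 = 0.043 and log Q = −1.367.
E = E° − (0.0592/n)·log Q = +2.714 − (0.0592/6)(−1.367) = +2.73 V.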